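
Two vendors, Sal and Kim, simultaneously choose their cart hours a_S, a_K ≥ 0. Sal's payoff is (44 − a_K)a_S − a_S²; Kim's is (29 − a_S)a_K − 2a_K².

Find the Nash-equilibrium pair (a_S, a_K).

Expanding Sal's payoff: 44a_S − a_Ka_S − a_S².
∂π/∂a_S = 44 − a_K − 2a_S = 0, so a_S = 22 − 0.5a_K.
Likewise for Kim: a_K = 7.25 − 0.25a_S.
Plugging a_K into Sal's best response: a_S = 22 − 0.5(7.25 − 0.25a_S) ⇒ 0.875a_S = 18.375, so a_S = 21.
Then a_K = 7.25 − 0.25·21 = 2.

21, 2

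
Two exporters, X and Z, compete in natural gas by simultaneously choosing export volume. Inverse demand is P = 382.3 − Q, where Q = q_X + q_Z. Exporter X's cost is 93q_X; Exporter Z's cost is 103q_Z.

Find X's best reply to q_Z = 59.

115.15

Exporter X's profit: π = q_X(382.3 − (q_X + q_Z)) − 93q_X.
∂π/∂q_X = 289.3 − 2q_X − q_Z = 0, so q_X = 144.65 − 0.5q_Z.
At q_Z = 59: q_X = 144.65 − 0.5·59 = 115.15.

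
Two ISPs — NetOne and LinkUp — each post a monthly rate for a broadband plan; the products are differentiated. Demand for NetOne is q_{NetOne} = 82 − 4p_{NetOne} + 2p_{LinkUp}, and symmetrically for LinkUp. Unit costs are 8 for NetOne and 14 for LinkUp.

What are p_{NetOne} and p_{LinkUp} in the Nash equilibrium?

NetOne's profit: π = (p_{NetOne} − 8)(82 − 4p_{NetOne} + 2p_{LinkUp}).
∂π/∂p_{NetOne} = 114 − 8p_{NetOne} + 2p_{LinkUp} = 0 ⇒ p_{NetOne} = 14.25 + 0.25p_{LinkUp}.
Similarly p_{LinkUp} = 17.25 + 0.25p_{NetOne}.
Solving the two reaction functions simultaneously: (1 − (0.25)(0.25))p_{NetOne} = 14.25 + 0.25·17.25, so 0.9375p_{NetOne} = 18.5625 and p_{NetOne} = 19.8.
Then p_{LinkUp} = 17.25 + 0.25·19.8 = 22.2.

19.8, 22.2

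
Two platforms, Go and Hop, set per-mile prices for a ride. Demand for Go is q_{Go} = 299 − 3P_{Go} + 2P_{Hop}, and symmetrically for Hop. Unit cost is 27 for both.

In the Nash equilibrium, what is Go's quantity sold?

Go's profit: π = (P_{Go} − 27)(299 − 3P_{Go} + 2P_{Hop}).
∂π/∂P_{Go} = 380 − 6P_{Go} + 2P_{Hop} = 0 ⇒ P_{Go} = 190/3 + (1/3)P_{Hop}.
Setting P_{Go} = P_{Hop} in the reaction function: P_{Go} = 190/3 + (1/3)P_{Go}, so P_{Go} = (190/3) / (2/3) = 95.
q_{Go} = 299 − 3·95 + 2·95 = 204.

204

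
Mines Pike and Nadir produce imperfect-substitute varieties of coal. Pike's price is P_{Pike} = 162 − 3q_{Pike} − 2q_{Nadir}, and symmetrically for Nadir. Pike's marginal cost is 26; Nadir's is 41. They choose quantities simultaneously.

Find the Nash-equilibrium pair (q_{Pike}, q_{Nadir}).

Mine Pike's profit: π = q_{Pike}(162 − 3q_{Pike} − 2q_{Nadir}) − 26q_{Pike}.
∂π/∂q_{Pike} = 136 − 6q_{Pike} − 2q_{Nadir} = 0 ⇒ q_{Pike} = 68/3 − (1/3)q_{Nadir}.
Similarly q_{Nadir} = 121/6 − (1/3)q_{Pike}.
Solving the two reaction functions simultaneously: (1 − (−1/3)(−1/3))q_{Pike} = 68/3 − (1/3)·(121/6), so (8/9)q_{Pike} = 287/18 and q_{Pike} = 17.9375.
Then q_{Nadir} = 121/6 − (1/3)·17.9375 = 14.1875.

17.9375, 14.1875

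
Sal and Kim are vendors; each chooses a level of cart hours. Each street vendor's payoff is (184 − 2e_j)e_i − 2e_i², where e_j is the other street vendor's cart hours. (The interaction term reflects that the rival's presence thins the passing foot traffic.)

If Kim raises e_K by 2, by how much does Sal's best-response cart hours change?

-1

Sal's payoff is (184 − 2e_K)e_S − 2e_S².
∂π/∂e_S = 184 − 2e_K − 4e_S = 0, so e_S = 46 − 0.5e_K.
The reaction-function slope is −0.5, so a 2-unit rise in e_K moves e_S by −0.5 × 2 = −1. Sal's best response falls — the actions are strategic substitutes.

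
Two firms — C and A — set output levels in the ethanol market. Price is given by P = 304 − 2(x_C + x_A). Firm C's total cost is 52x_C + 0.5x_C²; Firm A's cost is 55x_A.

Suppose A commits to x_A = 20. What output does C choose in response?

42.4

Firm C's profit: π = x_C(304 − 2(x_C + x_A)) − 52x_C − 0.5x_C².
∂π/∂x_C = 252 − 5x_C − 2x_A = 0, so x_C = 50.4 − 0.4x_A.
At x_A = 20: x_C = 50.4 − 0.4·20 = 42.4.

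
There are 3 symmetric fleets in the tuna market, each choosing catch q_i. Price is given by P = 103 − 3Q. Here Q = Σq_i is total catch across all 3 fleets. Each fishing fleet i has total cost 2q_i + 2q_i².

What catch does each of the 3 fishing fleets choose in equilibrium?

A representative fishing fleet's profit is π_i = q_i(103 − 3Q) − 2q_i − 2q_i², with Q = q_i + Σ_{j≠i} q_j.
First-order condition: 101 − 10q_i − 3Σ_{j≠i} q_j = 0.
With identical fishing fleets, set every q_j = q: then 101 − 10q − 6q = 0, i.e. q = 101/16 = 6.3125.

6.3125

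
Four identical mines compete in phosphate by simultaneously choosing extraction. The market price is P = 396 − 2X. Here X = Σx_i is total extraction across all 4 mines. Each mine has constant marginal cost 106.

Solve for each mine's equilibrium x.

A representative mine's profit is π_i = x_i(396 − 2X) − 106x_i, with X = x_i + Σ_{j≠i} x_j.
First-order condition: 290 − 4x_i − 2Σ_{j≠i} x_j = 0.
With identical mines, set every x_j = x: then 290 − 4x − 6x = 0, i.e. x = 290/10 = 29.

29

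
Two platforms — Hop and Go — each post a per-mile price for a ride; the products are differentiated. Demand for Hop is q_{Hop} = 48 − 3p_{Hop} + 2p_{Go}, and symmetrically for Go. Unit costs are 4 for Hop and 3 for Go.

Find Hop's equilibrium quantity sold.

32.4375

Hop's profit: π = (p_{Hop} − 4)(48 − 3p_{Hop} + 2p_{Go}).
∂π/∂p_{Hop} = 60 − 6p_{Hop} + 2p_{Go} = 0 ⇒ p_{Hop} = 10 + (1/3)p_{Go}.
Similarly p_{Go} = 9.5 + (1/3)p_{Hop}.
Substituting the second reaction function into the first: p_{Hop} = 10 + (1/3)(9.5 + (1/3)p_{Hop}), which gives (8/9)p_{Hop} = 79/6 ⇒ p_{Hop} = 14.8125.
Then p_{Go} = 9.5 + (1/3)·14.8125 = 14.4375.
q_{Hop} = 48 − 3·14.8125 + 2·14.4375 = 32.4375.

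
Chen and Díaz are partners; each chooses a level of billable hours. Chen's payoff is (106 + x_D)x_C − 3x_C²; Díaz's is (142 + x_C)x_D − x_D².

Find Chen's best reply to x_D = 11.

Expanding Chen's payoff: 106x_C + x_Dx_C − 3x_C².
∂π/∂x_C = 106 + x_D − 6x_C = 0, so x_C = 53/3 + (1/6)x_D.
At x_D = 11: x_C = 53/3 + (1/6)·11 = 19.5.

19.5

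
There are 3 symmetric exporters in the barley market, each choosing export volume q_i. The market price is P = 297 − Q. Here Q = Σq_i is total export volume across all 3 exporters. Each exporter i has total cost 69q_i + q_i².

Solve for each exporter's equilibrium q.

38

A representative exporter's profit is π_i = q_i(297 − Q) − 69q_i − q_i², with Q = q_i + Σ_{j≠i} q_j.
First-order condition: 228 − 4q_i − Σ_{j≠i} q_j = 0.
With identical exporters, set every q_j = q: then 228 − 4q − 2q = 0, i.e. q = 228/6 = 38.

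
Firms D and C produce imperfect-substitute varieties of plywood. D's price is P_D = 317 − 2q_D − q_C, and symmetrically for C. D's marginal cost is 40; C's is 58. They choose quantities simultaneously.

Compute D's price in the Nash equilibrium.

Firm D's profit: π = q_D(317 − 2q_D − q_C) − 40q_D.
∂π/∂q_D = 277 − 4q_D − q_C = 0 ⇒ q_D = 69.25 − 0.25q_C.
Similarly q_C = 64.75 − 0.25q_D.
Substituting the second reaction function into the first: q_D = 69.25 − 0.25(64.75 − 0.25q_D), which gives 0.9375q_D = 53.0625 ⇒ q_D = 56.6.
Then q_C = 64.75 − 0.25·56.6 = 50.6.
P_D = 317 − 2·56.6 − 50.6 = 153.2.

153.2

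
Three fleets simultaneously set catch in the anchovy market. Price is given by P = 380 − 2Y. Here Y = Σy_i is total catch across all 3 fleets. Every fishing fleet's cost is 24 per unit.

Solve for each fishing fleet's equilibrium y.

44.5

A representative fishing fleet's profit is π_i = y_i(380 − 2Y) − 24y_i, with Y = y_i + Σ_{j≠i} y_j.
First-order condition: 356 − 4y_i − 2Σ_{j≠i} y_j = 0.
In a symmetric equilibrium every fishing fleet chooses the same y, so Σ_{j≠i} y_j = 2y. The condition becomes 356 − 8y = 0, giving y = 356/8 = 44.5.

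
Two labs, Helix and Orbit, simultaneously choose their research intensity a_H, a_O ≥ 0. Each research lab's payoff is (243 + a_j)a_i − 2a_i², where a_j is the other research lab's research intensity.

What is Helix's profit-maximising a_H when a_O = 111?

88.5

Helix's payoff is (243 + a_O)a_H − 2a_H².
∂π/∂a_H = 243 + a_O − 4a_H = 0, so a_H = 60.75 + 0.25a_O.
At a_O = 111: a_H = 60.75 + 0.25·111 = 88.5.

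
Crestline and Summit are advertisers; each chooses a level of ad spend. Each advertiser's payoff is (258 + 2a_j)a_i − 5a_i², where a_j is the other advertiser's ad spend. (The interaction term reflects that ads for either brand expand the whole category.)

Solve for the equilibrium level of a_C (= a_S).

Crestline's payoff is (258 + 2a_S)a_C − 5a_C².
∂π/∂a_C = 258 + 2a_S − 10a_C = 0, so a_C = 25.8 + 0.2a_S.
Setting a_C = a_S in the reaction function: a_C = 25.8 + 0.2a_C, so a_C = 25.8 / 0.8 = 32.25.

32.25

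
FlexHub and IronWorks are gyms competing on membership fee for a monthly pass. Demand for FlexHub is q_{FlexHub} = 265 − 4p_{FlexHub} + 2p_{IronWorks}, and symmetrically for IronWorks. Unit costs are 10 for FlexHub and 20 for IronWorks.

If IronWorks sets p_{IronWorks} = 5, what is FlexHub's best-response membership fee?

FlexHub's profit: π = (p_{FlexHub} − 10)(265 − 4p_{FlexHub} + 2p_{IronWorks}).
∂π/∂p_{FlexHub} = 305 − 8p_{FlexHub} + 2p_{IronWorks} = 0 ⇒ p_{FlexHub} = 38.125 + 0.25p_{IronWorks}.
At p_{IronWorks} = 5: p_{FlexHub} = 38.125 + 0.25·5 = 39.375.

39.375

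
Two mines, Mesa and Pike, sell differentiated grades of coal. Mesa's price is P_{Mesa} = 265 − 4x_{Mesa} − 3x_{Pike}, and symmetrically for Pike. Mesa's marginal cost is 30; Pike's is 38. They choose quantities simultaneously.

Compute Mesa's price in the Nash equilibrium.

Mine Mesa's profit: π = x_{Mesa}(265 − 4x_{Mesa} − 3x_{Pike}) − 30x_{Mesa}.
∂π/∂x_{Mesa} = 235 − 8x_{Mesa} − 3x_{Pike} = 0 ⇒ x_{Mesa} = 29.375 − 0.375x_{Pike}.
Similarly x_{Pike} = 28.375 − 0.375x_{Mesa}.
Plugging x_{Pike} into Mesa's best response: x_{Mesa} = 29.375 − 0.375(28.375 − 0.375x_{Mesa}) ⇒ (55/64)x_{Mesa} = 1199/64, so x_{Mesa} = 21.8.
Then x_{Pike} = 28.375 − 0.375·21.8 = 20.2.
P_{Mesa} = 265 − 4·21.8 − 3·20.2 = 117.2.

117.2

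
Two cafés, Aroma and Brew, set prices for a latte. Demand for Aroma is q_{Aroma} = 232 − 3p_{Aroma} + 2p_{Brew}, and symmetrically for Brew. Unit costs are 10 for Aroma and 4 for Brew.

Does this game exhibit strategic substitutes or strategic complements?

strategic complements

Aroma's profit: π = (p_{Aroma} − 10)(232 − 3p_{Aroma} + 2p_{Brew}).
∂π/∂p_{Aroma} = 262 − 6p_{Aroma} + 2p_{Brew} = 0 ⇒ p_{Aroma} = 131/3 + (1/3)p_{Brew}.
The best-response slope dp_{Aroma}/dp_{Brew} = 1/3 > 0: the reaction function is upward-sloping, so the choices are strategic complements.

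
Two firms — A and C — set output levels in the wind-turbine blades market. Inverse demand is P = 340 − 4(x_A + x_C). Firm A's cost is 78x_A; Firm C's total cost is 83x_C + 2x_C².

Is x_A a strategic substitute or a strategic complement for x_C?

strategic substitutes

Firm A's profit: π = x_A(340 − 4(x_A + x_C)) − 78x_A.
∂π/∂x_A = 262 − 8x_A − 4x_C = 0, so x_A = 32.75 − 0.5x_C.
The best-response slope dx_A/dx_C = −0.5 < 0: the reaction function is downward-sloping, so the choices are strategic substitutes.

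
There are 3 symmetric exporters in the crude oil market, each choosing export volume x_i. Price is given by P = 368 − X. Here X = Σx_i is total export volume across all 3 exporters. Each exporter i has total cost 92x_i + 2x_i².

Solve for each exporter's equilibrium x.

34.5

A representative exporter's profit is π_i = x_i(368 − X) − 92x_i − 2x_i², with X = x_i + Σ_{j≠i} x_j.
First-order condition: 276 − 6x_i − Σ_{j≠i} x_j = 0.
In a symmetric equilibrium every exporter chooses the same x, so Σ_{j≠i} x_j = 2x. The condition becomes 276 − 8x = 0, giving x = 276/8 = 34.5.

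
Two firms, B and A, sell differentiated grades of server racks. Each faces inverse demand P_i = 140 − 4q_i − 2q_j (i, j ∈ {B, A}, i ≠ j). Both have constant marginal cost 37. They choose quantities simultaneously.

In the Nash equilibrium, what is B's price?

78.2

Firm B's profit: π = q_B(140 − 4q_B − 2q_A) − 37q_B.
∂π/∂q_B = 103 − 8q_B − 2q_A = 0 ⇒ q_B = 12.875 − 0.25q_A.
The game is symmetric, so in equilibrium q_A = q_B: the reaction function gives 1.25q_B = 12.875, hence q_B = 10.3.
P_B = 140 − 4·10.3 − 2·10.3 = 78.2.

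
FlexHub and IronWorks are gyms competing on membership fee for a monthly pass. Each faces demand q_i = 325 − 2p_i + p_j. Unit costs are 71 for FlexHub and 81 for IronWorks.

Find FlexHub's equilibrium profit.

FlexHub's profit: π = (p_{FlexHub} − 71)(325 − 2p_{FlexHub} + p_{IronWorks}).
∂π/∂p_{FlexHub} = 467 − 4p_{FlexHub} + p_{IronWorks} = 0 ⇒ p_{FlexHub} = 116.75 + 0.25p_{IronWorks}.
Similarly p_{IronWorks} = 121.75 + 0.25p_{FlexHub}.
Plugging p_{IronWorks} into FlexHub's best response: p_{FlexHub} = 116.75 + 0.25(121.75 + 0.25p_{FlexHub}) ⇒ 0.9375p_{FlexHub} = 147.1875, so p_{FlexHub} = 157.
Then p_{IronWorks} = 121.75 + 0.25·157 = 161.
q_{FlexHub} = 325 − 2·157 + 161 = 172.
Profit = (157 − 71)·172 = 14792.

14792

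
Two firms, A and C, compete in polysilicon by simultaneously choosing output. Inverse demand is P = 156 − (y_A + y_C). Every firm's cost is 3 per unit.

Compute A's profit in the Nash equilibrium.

Firm A's profit: π = y_A(156 − (y_A + y_C)) − 3y_A.
∂π/∂y_A = 153 − 2y_A − y_C = 0, so y_A = 76.5 − 0.5y_C.
Setting y_A = y_C in the reaction function: y_A = 76.5 − 0.5y_A, so y_A = 76.5 / 1.5 = 51.
Price P = 156 − 102 = 54.
A's profit: (54 − 3)·51 = 2601.

2601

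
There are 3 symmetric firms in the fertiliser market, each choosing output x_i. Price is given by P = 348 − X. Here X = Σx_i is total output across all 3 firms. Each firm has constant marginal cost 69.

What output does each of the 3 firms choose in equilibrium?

A representative firm's profit is π_i = x_i(348 − X) − 69x_i, with X = x_i + Σ_{j≠i} x_j.
First-order condition: 279 − 2x_i − Σ_{j≠i} x_j = 0.
In a symmetric equilibrium every firm chooses the same x, so Σ_{j≠i} x_j = 2x. The condition becomes 279 − 4x = 0, giving x = 279/4 = 69.75.

69.75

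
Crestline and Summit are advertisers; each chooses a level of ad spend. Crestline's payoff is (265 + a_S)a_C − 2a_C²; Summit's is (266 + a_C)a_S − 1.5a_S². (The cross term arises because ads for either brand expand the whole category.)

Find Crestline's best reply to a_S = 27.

Expanding Crestline's payoff: 265a_C + a_Sa_C − 2a_C².
∂π/∂a_C = 265 + a_S − 4a_C = 0, so a_C = 66.25 + 0.25a_S.
At a_S = 27: a_C = 66.25 + 0.25·27 = 73.

73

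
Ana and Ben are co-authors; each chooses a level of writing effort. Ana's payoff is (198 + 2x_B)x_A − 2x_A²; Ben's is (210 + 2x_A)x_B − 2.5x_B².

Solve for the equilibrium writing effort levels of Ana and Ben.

88.125, 77.25

Expanding Ana's payoff: 198x_A + 2x_Bx_A − 2x_A².
∂π/∂x_A = 198 + 2x_B − 4x_A = 0, so x_A = 49.5 + 0.5x_B.
Likewise for Ben: x_B = 42 + 0.4x_A.
Plugging x_B into Ana's best response: x_A = 49.5 + 0.5(42 + 0.4x_A) ⇒ 0.8x_A = 70.5, so x_A = 88.125.
Then x_B = 42 + 0.4·88.125 = 77.25.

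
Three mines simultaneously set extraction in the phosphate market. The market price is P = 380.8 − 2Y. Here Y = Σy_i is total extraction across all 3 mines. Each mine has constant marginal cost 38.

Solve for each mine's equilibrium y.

A representative mine's profit is π_i = y_i(380.8 − 2Y) − 38y_i, with Y = y_i + Σ_{j≠i} y_j.
First-order condition: 342.8 − 4y_i − 2Σ_{j≠i} y_j = 0.
Imposing symmetry (y_j = y for all j) turns Σ_{j≠i} y_j into 2y, so 342.8 = 8y and y = 42.85.

42.85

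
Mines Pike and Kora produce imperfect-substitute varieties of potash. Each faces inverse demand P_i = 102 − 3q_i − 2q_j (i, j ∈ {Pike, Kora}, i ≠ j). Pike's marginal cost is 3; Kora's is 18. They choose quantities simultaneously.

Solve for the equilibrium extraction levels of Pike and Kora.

Mine Pike's profit: π = q_{Pike}(102 − 3q_{Pike} − 2q_{Kora}) − 3q_{Pike}.
∂π/∂q_{Pike} = 99 − 6q_{Pike} − 2q_{Kora} = 0 ⇒ q_{Pike} = 16.5 − (1/3)q_{Kora}.
Similarly q_{Kora} = 14 − (1/3)q_{Pike}.
Plugging q_{Kora} into Pike's best response: q_{Pike} = 16.5 − (1/3)(14 − (1/3)q_{Pike}) ⇒ (8/9)q_{Pike} = 71/6, so q_{Pike} = 13.3125.
Then q_{Kora} = 14 − (1/3)·13.3125 = 9.5625.

13.3125, 9.5625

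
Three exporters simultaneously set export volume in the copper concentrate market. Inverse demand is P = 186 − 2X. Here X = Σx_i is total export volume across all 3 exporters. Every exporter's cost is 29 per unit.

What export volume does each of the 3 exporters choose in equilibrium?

A representative exporter's profit is π_i = x_i(186 − 2X) − 29x_i, with X = x_i + Σ_{j≠i} x_j.
First-order condition: 157 − 4x_i − 2Σ_{j≠i} x_j = 0.
In a symmetric equilibrium every exporter chooses the same x, so Σ_{j≠i} x_j = 2x. The condition becomes 157 − 8x = 0, giving x = 157/8 = 19.625.

19.625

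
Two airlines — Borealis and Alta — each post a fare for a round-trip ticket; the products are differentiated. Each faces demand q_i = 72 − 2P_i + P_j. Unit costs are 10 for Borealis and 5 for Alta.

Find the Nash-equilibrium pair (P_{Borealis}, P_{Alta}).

Borealis's profit: π = (P_{Borealis} − 10)(72 − 2P_{Borealis} + P_{Alta}).
∂π/∂P_{Borealis} = 92 − 4P_{Borealis} + P_{Alta} = 0 ⇒ P_{Borealis} = 23 + 0.25P_{Alta}.
Similarly P_{Alta} = 20.5 + 0.25P_{Borealis}.
Plugging P_{Alta} into Borealis's best response: P_{Borealis} = 23 + 0.25(20.5 + 0.25P_{Borealis}) ⇒ 0.9375P_{Borealis} = 28.125, so P_{Borealis} = 30.
Then P_{Alta} = 20.5 + 0.25·30 = 28.

30, 28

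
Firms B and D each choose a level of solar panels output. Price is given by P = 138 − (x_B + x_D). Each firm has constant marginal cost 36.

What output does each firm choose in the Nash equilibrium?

Firm B's profit: π = x_B(138 − (x_B + x_D)) − 36x_B.
∂π/∂x_B = 102 − 2x_B − x_D = 0, so x_B = 51 − 0.5x_D.
The game is symmetric, so in equilibrium x_D = x_B: the reaction function gives 1.5x_B = 51, hence x_B = 34.

34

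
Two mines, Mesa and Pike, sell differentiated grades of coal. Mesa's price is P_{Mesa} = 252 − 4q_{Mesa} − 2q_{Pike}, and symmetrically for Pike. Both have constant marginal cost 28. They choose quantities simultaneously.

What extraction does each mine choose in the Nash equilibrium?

22.4

Mine Mesa's profit: π = q_{Mesa}(252 − 4q_{Mesa} − 2q_{Pike}) − 28q_{Mesa}.
∂π/∂q_{Mesa} = 224 − 8q_{Mesa} − 2q_{Pike} = 0 ⇒ q_{Mesa} = 28 − 0.25q_{Pike}.
Setting q_{Mesa} = q_{Pike} in the reaction function: q_{Mesa} = 28 − 0.25q_{Mesa}, so q_{Mesa} = 28 / 1.25 = 22.4.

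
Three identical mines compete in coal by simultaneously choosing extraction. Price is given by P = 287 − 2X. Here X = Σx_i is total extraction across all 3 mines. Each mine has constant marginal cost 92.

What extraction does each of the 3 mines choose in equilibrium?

24.375

A representative mine's profit is π_i = x_i(287 − 2X) − 92x_i, with X = x_i + Σ_{j≠i} x_j.
First-order condition: 195 − 4x_i − 2Σ_{j≠i} x_j = 0.
Imposing symmetry (x_j = x for all j) turns Σ_{j≠i} x_j into 2x, so 195 = 8x and x = 24.375.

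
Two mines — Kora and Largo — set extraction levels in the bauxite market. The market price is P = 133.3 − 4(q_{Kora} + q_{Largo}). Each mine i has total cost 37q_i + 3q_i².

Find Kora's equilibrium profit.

Mine Kora's profit: π = q_{Kora}(133.3 − 4(q_{Kora} + q_{Largo})) − 37q_{Kora} − 3q_{Kora}².
∂π/∂q_{Kora} = 96.3 − 14q_{Kora} − 4q_{Largo} = 0, so q_{Kora} = 963/140 − (2/7)q_{Largo}.
Setting q_{Kora} = q_{Largo} in the reaction function: q_{Kora} = 963/140 − (2/7)q_{Kora}, so q_{Kora} = (963/140) / (9/7) = 5.35.
Price P = 133.3 − 4·10.7 = 90.5.
Kora's profit: (90.5 − 37)·5.35 − 3(5.35)² = 200.3575.

200.3575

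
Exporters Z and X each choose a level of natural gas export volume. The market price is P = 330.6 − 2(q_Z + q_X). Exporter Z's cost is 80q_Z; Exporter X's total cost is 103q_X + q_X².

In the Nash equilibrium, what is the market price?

184.84

Exporter Z's profit: π = q_Z(330.6 − 2(q_Z + q_X)) − 80q_Z.
∂π/∂q_Z = 250.6 − 4q_Z − 2q_X = 0, so q_Z = 62.65 − 0.5q_X.
For X: ∂π/∂q_X = 227.6 − 6q_X − 2q_Z = 0 ⇒ q_X = 569/15 − (1/3)q_Z.
Solving the two reaction functions simultaneously: (1 − (−0.5)(−1/3))q_Z = 62.65 − 0.5·(569/15), so (5/6)q_Z = 2621/60 and q_Z = 52.42.
Then q_X = 569/15 − (1/3)·52.42 = 20.46.
Equilibrium price: P = 330.6 − 2·72.88 = 184.84.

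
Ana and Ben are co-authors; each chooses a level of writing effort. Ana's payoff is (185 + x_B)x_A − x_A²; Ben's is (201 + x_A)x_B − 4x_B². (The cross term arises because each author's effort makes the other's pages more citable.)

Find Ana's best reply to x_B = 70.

Expanding Ana's payoff: 185x_A + x_Bx_A − x_A².
∂π/∂x_A = 185 + x_B − 2x_A = 0, so x_A = 92.5 + 0.5x_B.
At x_B = 70: x_A = 92.5 + 0.5·70 = 127.5.

127.5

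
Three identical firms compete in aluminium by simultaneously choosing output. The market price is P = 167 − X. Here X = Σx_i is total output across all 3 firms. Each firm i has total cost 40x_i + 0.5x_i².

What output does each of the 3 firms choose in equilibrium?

25.4

A representative firm's profit is π_i = x_i(167 − X) − 40x_i − 0.5x_i², with X = x_i + Σ_{j≠i} x_j.
First-order condition: 127 − 3x_i − Σ_{j≠i} x_j = 0.
In a symmetric equilibrium every firm chooses the same x, so Σ_{j≠i} x_j = 2x. The condition becomes 127 − 5x = 0, giving x = 127/5 = 25.4.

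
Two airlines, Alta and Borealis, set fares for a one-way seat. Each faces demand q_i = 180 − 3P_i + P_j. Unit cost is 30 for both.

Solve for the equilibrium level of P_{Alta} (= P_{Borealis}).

Alta's profit: π = (P_{Alta} − 30)(180 − 3P_{Alta} + P_{Borealis}).
∂π/∂P_{Alta} = 270 − 6P_{Alta} + P_{Borealis} = 0 ⇒ P_{Alta} = 45 + (1/6)P_{Borealis}.
By symmetry P_{Borealis} = P_{Alta}; substituting into the reaction function, (5/6)P_{Alta} = 45 and P_{Alta} = 54.

54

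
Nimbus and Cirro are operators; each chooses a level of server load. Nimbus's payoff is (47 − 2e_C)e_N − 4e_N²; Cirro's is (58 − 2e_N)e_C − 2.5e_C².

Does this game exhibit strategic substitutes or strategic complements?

Expanding Nimbus's payoff: 47e_N − 2e_Ce_N − 4e_N².
∂π/∂e_N = 47 − 2e_C − 8e_N = 0, so e_N = 5.875 − 0.25e_C.
The best-response slope de_N/de_C = −0.25 < 0: the reaction function is downward-sloping, so the choices are strategic substitutes.

strategic substitutes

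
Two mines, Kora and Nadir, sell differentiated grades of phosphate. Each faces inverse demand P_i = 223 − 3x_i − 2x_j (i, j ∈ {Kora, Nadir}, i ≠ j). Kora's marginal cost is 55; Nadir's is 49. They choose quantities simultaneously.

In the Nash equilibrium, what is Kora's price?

Mine Kora's profit: π = x_{Kora}(223 − 3x_{Kora} − 2x_{Nadir}) − 55x_{Kora}.
∂π/∂x_{Kora} = 168 − 6x_{Kora} − 2x_{Nadir} = 0 ⇒ x_{Kora} = 28 − (1/3)x_{Nadir}.
Similarly x_{Nadir} = 29 − (1/3)x_{Kora}.
Plugging x_{Nadir} into Kora's best response: x_{Kora} = 28 − (1/3)(29 − (1/3)x_{Kora}) ⇒ (8/9)x_{Kora} = 55/3, so x_{Kora} = 20.625.
Then x_{Nadir} = 29 − (1/3)·20.625 = 22.125.
P_{Kora} = 223 − 3·20.625 − 2·22.125 = 116.875.

116.875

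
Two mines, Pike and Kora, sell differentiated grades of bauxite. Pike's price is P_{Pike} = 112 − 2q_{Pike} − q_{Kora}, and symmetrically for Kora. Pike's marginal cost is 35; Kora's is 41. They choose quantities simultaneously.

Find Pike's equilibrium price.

Mine Pike's profit: π = q_{Pike}(112 − 2q_{Pike} − q_{Kora}) − 35q_{Pike}.
∂π/∂q_{Pike} = 77 − 4q_{Pike} − q_{Kora} = 0 ⇒ q_{Pike} = 19.25 − 0.25q_{Kora}.
Similarly q_{Kora} = 17.75 − 0.25q_{Pike}.
Solving the two reaction functions simultaneously: (1 − (−0.25)(−0.25))q_{Pike} = 19.25 − 0.25·17.75, so 0.9375q_{Pike} = 14.8125 and q_{Pike} = 15.8.
Then q_{Kora} = 17.75 − 0.25·15.8 = 13.8.
P_{Pike} = 112 − 2·15.8 − 13.8 = 66.6.

66.6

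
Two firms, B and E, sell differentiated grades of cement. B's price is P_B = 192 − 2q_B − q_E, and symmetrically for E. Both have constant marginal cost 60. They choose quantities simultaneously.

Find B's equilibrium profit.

1393.92

Firm B's profit: π = q_B(192 − 2q_B − q_E) − 60q_B.
∂π/∂q_B = 132 − 4q_B − q_E = 0 ⇒ q_B = 33 − 0.25q_E.
Setting q_B = q_E in the reaction function: q_B = 33 − 0.25q_B, so q_B = 33 / 1.25 = 26.4.
P_B = 192 − 2·26.4 − 26.4 = 112.8.
Profit = (112.8 − 60)·26.4 = 1393.92.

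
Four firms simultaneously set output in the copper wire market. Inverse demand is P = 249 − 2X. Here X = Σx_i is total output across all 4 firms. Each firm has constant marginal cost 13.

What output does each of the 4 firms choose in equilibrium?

A representative firm's profit is π_i = x_i(249 − 2X) − 13x_i, with X = x_i + Σ_{j≠i} x_j.
First-order condition: 236 − 4x_i − 2Σ_{j≠i} x_j = 0.
With identical firms, set every x_j = x: then 236 − 4x − 6x = 0, i.e. x = 236/10 = 23.6.

23.6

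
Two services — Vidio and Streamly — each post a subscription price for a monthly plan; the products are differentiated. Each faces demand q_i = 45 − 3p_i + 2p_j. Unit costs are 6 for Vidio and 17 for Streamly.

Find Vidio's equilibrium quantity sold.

35.4375

Vidio's profit: π = (p_{Vidio} − 6)(45 − 3p_{Vidio} + 2p_{Streamly}).
∂π/∂p_{Vidio} = 63 − 6p_{Vidio} + 2p_{Streamly} = 0 ⇒ p_{Vidio} = 10.5 + (1/3)p_{Streamly}.
Similarly p_{Streamly} = 16 + (1/3)p_{Vidio}.
Plugging p_{Streamly} into Vidio's best response: p_{Vidio} = 10.5 + (1/3)(16 + (1/3)p_{Vidio}) ⇒ (8/9)p_{Vidio} = 95/6, so p_{Vidio} = 17.8125.
Then p_{Streamly} = 16 + (1/3)·17.8125 = 21.9375.
q_{Vidio} = 45 − 3·17.8125 + 2·21.9375 = 35.4375.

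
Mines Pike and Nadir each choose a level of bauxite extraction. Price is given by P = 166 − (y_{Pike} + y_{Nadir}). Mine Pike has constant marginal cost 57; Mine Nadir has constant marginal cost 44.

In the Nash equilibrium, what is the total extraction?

77

Mine Pike's profit: π = y_{Pike}(166 − (y_{Pike} + y_{Nadir})) − 57y_{Pike}.
∂π/∂y_{Pike} = 109 − 2y_{Pike} − y_{Nadir} = 0, so y_{Pike} = 54.5 − 0.5y_{Nadir}.
By the same steps for Nadir: y_{Nadir} = 61 − 0.5y_{Pike}.
Solving the two reaction functions simultaneously: (1 − (−0.5)(−0.5))y_{Pike} = 54.5 − 0.5·61, so 0.75y_{Pike} = 24 and y_{Pike} = 32.
Then y_{Nadir} = 61 − 0.5·32 = 45.
Total extraction: 32 + 45 = 77.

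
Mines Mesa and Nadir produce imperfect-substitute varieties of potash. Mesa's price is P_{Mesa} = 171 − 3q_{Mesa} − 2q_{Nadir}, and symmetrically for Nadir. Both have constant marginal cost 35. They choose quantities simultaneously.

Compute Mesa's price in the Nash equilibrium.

Mine Mesa's profit: π = q_{Mesa}(171 − 3q_{Mesa} − 2q_{Nadir}) − 35q_{Mesa}.
∂π/∂q_{Mesa} = 136 − 6q_{Mesa} − 2q_{Nadir} = 0 ⇒ q_{Mesa} = 68/3 − (1/3)q_{Nadir}.
By symmetry q_{Nadir} = q_{Mesa}; substituting into the reaction function, (4/3)q_{Mesa} = 68/3 and q_{Mesa} = 17.
P_{Mesa} = 171 − 3·17 − 2·17 = 86.

86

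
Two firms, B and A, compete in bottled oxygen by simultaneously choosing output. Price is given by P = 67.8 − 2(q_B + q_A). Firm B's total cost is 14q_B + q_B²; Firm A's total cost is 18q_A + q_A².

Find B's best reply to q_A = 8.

Firm B's profit: π = q_B(67.8 − 2(q_B + q_A)) − 14q_B − q_B².
∂π/∂q_B = 53.8 − 6q_B − 2q_A = 0, so q_B = 269/30 − (1/3)q_A.
At q_A = 8: q_B = 269/30 − (1/3)·8 = 6.3.

6.3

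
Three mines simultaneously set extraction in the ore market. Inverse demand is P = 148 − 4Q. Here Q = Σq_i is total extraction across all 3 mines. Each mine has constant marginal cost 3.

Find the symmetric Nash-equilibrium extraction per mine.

A representative mine's profit is π_i = q_i(148 − 4Q) − 3q_i, with Q = q_i + Σ_{j≠i} q_j.
First-order condition: 145 − 8q_i − 4Σ_{j≠i} q_j = 0.
In a symmetric equilibrium every mine chooses the same q, so Σ_{j≠i} q_j = 2q. The condition becomes 145 − 16q = 0, giving q = 145/16 = 9.0625.

9.0625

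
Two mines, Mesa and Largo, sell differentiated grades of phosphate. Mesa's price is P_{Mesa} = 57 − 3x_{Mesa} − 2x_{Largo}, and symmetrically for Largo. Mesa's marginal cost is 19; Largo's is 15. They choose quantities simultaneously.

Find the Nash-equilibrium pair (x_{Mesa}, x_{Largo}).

4.5, 5.5

Mine Mesa's profit: π = x_{Mesa}(57 − 3x_{Mesa} − 2x_{Largo}) − 19x_{Mesa}.
∂π/∂x_{Mesa} = 38 − 6x_{Mesa} − 2x_{Largo} = 0 ⇒ x_{Mesa} = 19/3 − (1/3)x_{Largo}.
Similarly x_{Largo} = 7 − (1/3)x_{Mesa}.
Substituting the second reaction function into the first: x_{Mesa} = 19/3 − (1/3)(7 − (1/3)x_{Mesa}), which gives (8/9)x_{Mesa} = 4 ⇒ x_{Mesa} = 4.5.
Then x_{Largo} = 7 − (1/3)·4.5 = 5.5.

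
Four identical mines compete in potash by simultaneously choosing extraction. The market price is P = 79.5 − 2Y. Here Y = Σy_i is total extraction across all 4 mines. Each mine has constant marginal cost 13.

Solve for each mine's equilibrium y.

A representative mine's profit is π_i = y_i(79.5 − 2Y) − 13y_i, with Y = y_i + Σ_{j≠i} y_j.
First-order condition: 66.5 − 4y_i − 2Σ_{j≠i} y_j = 0.
In a symmetric equilibrium every mine chooses the same y, so Σ_{j≠i} y_j = 3y. The condition becomes 66.5 − 10y = 0, giving y = 66.5/10 = 6.65.

6.65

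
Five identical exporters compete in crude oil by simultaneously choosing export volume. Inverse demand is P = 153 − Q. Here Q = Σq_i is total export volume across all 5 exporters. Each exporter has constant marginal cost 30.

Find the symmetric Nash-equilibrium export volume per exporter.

20.5

A representative exporter's profit is π_i = q_i(153 − Q) − 30q_i, with Q = q_i + Σ_{j≠i} q_j.
First-order condition: 123 − 2q_i − Σ_{j≠i} q_j = 0.
In a symmetric equilibrium every exporter chooses the same q, so Σ_{j≠i} q_j = 4q. The condition becomes 123 − 6q = 0, giving q = 123/6 = 20.5.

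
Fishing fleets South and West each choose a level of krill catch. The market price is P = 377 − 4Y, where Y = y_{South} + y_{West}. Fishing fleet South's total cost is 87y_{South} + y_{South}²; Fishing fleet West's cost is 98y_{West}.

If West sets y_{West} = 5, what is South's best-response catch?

Fishing fleet South's profit: π = y_{South}(377 − 4(y_{South} + y_{West})) − 87y_{South} − y_{South}².
∂π/∂y_{South} = 290 − 10y_{South} − 4y_{West} = 0, so y_{South} = 29 − 0.4y_{West}.
At y_{West} = 5: y_{South} = 29 − 0.4·5 = 27.

27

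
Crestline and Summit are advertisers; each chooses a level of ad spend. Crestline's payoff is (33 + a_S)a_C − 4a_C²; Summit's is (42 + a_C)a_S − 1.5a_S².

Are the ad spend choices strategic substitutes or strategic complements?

strategic complements

Expanding Crestline's payoff: 33a_C + a_Sa_C − 4a_C².
∂π/∂a_C = 33 + a_S − 8a_C = 0, so a_C = 4.125 + 0.125a_S.
The best-response slope da_C/da_S = 0.125 > 0: the reaction function is upward-sloping, so the choices are strategic complements.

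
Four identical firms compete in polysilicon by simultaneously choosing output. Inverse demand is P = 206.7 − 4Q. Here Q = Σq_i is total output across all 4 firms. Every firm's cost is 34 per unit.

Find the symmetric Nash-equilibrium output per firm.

A representative firm's profit is π_i = q_i(206.7 − 4Q) − 34q_i, with Q = q_i + Σ_{j≠i} q_j.
First-order condition: 172.7 − 8q_i − 4Σ_{j≠i} q_j = 0.
With identical firms, set every q_j = q: then 172.7 − 8q − 12q = 0, i.e. q = 172.7/20 = 8.635.

8.635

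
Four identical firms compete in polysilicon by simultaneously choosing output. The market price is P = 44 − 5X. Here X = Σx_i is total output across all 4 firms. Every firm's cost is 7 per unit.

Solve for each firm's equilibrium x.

1.48

A representative firm's profit is π_i = x_i(44 − 5X) − 7x_i, with X = x_i + Σ_{j≠i} x_j.
First-order condition: 37 − 10x_i − 5Σ_{j≠i} x_j = 0.
Imposing symmetry (x_j = x for all j) turns Σ_{j≠i} x_j into 3x, so 37 = 25x and x = 1.48.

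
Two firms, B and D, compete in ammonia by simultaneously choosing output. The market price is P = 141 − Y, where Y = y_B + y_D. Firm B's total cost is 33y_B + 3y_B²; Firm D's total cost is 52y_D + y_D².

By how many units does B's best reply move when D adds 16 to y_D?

Firm B's profit: π = y_B(141 − (y_B + y_D)) − 33y_B − 3y_B².
∂π/∂y_B = 108 − 8y_B − y_D = 0, so y_B = 13.5 − 0.125y_D.
The reaction-function slope is −0.125, so a 16-unit rise in y_D moves y_B by −0.125 × 16 = −2. B's best response falls — the actions are strategic substitutes.

-2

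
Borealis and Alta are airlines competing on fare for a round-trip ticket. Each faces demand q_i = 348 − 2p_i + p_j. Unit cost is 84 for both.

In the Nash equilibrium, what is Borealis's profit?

Borealis's profit: π = (p_{Borealis} − 84)(348 − 2p_{Borealis} + p_{Alta}).
∂π/∂p_{Borealis} = 516 − 4p_{Borealis} + p_{Alta} = 0 ⇒ p_{Borealis} = 129 + 0.25p_{Alta}.
The game is symmetric, so in equilibrium p_{Alta} = p_{Borealis}: the reaction function gives 0.75p_{Borealis} = 129, hence p_{Borealis} = 172.
q_{Borealis} = 348 − 2·172 + 172 = 176.
Profit = (172 − 84)·176 = 15488.

15488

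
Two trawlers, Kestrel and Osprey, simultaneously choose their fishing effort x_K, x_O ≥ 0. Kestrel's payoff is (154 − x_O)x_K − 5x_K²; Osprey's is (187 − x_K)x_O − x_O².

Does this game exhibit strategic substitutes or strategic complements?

strategic substitutes

Expanding Kestrel's payoff: 154x_K − x_Ox_K − 5x_K².
∂π/∂x_K = 154 − x_O − 10x_K = 0, so x_K = 15.4 − 0.1x_O.
The best-response slope dx_K/dx_O = −0.1 < 0: the reaction function is downward-sloping, so the choices are strategic substitutes.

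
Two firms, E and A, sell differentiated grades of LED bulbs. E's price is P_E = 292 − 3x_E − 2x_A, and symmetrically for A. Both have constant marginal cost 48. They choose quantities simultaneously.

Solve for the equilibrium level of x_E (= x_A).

Firm E's profit: π = x_E(292 − 3x_E − 2x_A) − 48x_E.
∂π/∂x_E = 244 − 6x_E − 2x_A = 0 ⇒ x_E = 122/3 − (1/3)x_A.
By symmetry x_A = x_E; substituting into the reaction function, (4/3)x_E = 122/3 and x_E = 30.5.

30.5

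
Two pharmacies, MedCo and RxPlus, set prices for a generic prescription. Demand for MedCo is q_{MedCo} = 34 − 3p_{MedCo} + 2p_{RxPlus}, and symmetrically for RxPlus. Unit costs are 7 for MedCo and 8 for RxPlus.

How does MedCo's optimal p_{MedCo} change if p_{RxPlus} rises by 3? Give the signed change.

MedCo's profit: π = (p_{MedCo} − 7)(34 − 3p_{MedCo} + 2p_{RxPlus}).
∂π/∂p_{MedCo} = 55 − 6p_{MedCo} + 2p_{RxPlus} = 0 ⇒ p_{MedCo} = 55/6 + (1/3)p_{RxPlus}.
The reaction-function slope is 1/3, so a 3-unit rise in p_{RxPlus} moves p_{MedCo} by 1/3 × 3 = 1. MedCo's best response rises — the actions are strategic complements.

1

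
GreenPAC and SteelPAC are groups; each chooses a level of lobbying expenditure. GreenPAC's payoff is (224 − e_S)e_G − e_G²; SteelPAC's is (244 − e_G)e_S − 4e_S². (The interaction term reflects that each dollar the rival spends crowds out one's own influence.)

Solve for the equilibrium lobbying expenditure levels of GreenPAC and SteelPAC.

Expanding GreenPAC's payoff: 224e_G − e_Se_G − e_G².
∂π/∂e_G = 224 − e_S − 2e_G = 0, so e_G = 112 − 0.5e_S.
Likewise for SteelPAC: e_S = 30.5 − 0.125e_G.
Solving the two reaction functions simultaneously: (1 − (−0.5)(−0.125))e_G = 112 − 0.5·30.5, so 0.9375e_G = 96.75 and e_G = 103.2.
Then e_S = 30.5 − 0.125·103.2 = 17.6.

103.2, 17.6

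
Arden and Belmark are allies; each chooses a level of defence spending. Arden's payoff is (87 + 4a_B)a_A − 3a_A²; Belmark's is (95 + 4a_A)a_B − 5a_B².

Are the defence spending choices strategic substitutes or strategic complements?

Expanding Arden's payoff: 87a_A + 4a_Ba_A − 3a_A².
∂π/∂a_A = 87 + 4a_B − 6a_A = 0, so a_A = 14.5 + (2/3)a_B.
The best-response slope da_A/da_B = 2/3 > 0: the reaction function is upward-sloping, so the choices are strategic complements.

strategic complements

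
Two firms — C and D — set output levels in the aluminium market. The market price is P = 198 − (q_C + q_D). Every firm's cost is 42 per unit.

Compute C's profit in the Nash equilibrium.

2704

Firm C's profit: π = q_C(198 − (q_C + q_D)) − 42q_C.
∂π/∂q_C = 156 − 2q_C − q_D = 0, so q_C = 78 − 0.5q_D.
Setting q_C = q_D in the reaction function: q_C = 78 − 0.5q_C, so q_C = 78 / 1.5 = 52.
Price P = 198 − 104 = 94.
C's profit: (94 − 42)·52 = 2704.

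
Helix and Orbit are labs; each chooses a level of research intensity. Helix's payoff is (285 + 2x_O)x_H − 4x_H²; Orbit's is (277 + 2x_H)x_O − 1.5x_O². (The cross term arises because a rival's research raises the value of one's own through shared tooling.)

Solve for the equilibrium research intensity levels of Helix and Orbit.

Expanding Helix's payoff: 285x_H + 2x_Ox_H − 4x_H².
∂π/∂x_H = 285 + 2x_O − 8x_H = 0, so x_H = 35.625 + 0.25x_O.
Likewise for Orbit: x_O = 277/3 + (2/3)x_H.
Plugging x_O into Helix's best response: x_H = 35.625 + 0.25(277/3 + (2/3)x_H) ⇒ (5/6)x_H = 1409/24, so x_H = 70.45.
Then x_O = 277/3 + (2/3)·70.45 = 139.3.

70.45, 139.3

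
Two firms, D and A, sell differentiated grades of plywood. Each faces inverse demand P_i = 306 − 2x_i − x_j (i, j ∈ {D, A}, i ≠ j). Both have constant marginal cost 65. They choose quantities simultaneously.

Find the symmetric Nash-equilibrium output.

Firm D's profit: π = x_D(306 − 2x_D − x_A) − 65x_D.
∂π/∂x_D = 241 − 4x_D − x_A = 0 ⇒ x_D = 60.25 − 0.25x_A.
By symmetry x_A = x_D; substituting into the reaction function, 1.25x_D = 60.25 and x_D = 48.2.

48.2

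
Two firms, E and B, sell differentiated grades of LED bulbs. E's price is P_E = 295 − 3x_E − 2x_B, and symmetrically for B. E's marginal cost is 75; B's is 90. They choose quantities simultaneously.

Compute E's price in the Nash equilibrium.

160.3125

Firm E's profit: π = x_E(295 − 3x_E − 2x_B) − 75x_E.
∂π/∂x_E = 220 − 6x_E − 2x_B = 0 ⇒ x_E = 110/3 − (1/3)x_B.
Similarly x_B = 205/6 − (1/3)x_E.
Plugging x_B into E's best response: x_E = 110/3 − (1/3)(205/6 − (1/3)x_E) ⇒ (8/9)x_E = 455/18, so x_E = 28.4375.
Then x_B = 205/6 − (1/3)·28.4375 = 24.6875.
P_E = 295 − 3·28.4375 − 2·24.6875 = 160.3125.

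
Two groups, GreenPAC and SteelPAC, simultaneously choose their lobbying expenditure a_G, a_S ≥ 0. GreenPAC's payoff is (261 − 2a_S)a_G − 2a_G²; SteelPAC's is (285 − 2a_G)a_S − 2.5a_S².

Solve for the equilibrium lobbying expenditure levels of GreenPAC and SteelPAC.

45.9375, 38.625

Expanding GreenPAC's payoff: 261a_G − 2a_Sa_G − 2a_G².
∂π/∂a_G = 261 − 2a_S − 4a_G = 0, so a_G = 65.25 − 0.5a_S.
Likewise for SteelPAC: a_S = 57 − 0.4a_G.
Plugging a_S into GreenPAC's best response: a_G = 65.25 − 0.5(57 − 0.4a_G) ⇒ 0.8a_G = 36.75, so a_G = 45.9375.
Then a_S = 57 − 0.4·45.9375 = 38.625.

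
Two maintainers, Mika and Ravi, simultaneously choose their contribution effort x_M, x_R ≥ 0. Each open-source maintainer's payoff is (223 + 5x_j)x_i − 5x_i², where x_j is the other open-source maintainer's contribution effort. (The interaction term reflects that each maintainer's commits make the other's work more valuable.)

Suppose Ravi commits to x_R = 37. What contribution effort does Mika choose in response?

40.8

Mika's payoff is (223 + 5x_R)x_M − 5x_M².
∂π/∂x_M = 223 + 5x_R − 10x_M = 0, so x_M = 22.3 + 0.5x_R.
At x_R = 37: x_M = 22.3 + 0.5·37 = 40.8.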